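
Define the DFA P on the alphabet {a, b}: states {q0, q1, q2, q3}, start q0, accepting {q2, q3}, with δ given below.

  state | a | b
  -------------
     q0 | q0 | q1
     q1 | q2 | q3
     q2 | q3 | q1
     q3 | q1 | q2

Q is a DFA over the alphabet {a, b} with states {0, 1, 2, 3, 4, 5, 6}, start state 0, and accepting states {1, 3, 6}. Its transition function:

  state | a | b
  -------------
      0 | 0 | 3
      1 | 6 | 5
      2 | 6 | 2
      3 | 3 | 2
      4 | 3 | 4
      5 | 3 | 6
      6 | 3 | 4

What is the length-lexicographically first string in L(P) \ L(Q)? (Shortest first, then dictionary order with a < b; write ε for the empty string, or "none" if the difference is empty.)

bb

The string bb is accepted by P but not by Q.
No shorter string lies in the difference, and bb is the lexicographically first length-2 string in L(P) \ L(Q).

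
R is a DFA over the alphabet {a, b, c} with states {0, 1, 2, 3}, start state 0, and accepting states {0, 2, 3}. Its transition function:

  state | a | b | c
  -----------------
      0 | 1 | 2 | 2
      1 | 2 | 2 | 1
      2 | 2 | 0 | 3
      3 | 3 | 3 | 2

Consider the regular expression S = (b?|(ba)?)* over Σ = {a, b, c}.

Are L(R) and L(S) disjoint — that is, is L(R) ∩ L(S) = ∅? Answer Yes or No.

No

The empty string ε is accepted by both R and S.
Hence L(R) ∩ L(S) ≠ ∅.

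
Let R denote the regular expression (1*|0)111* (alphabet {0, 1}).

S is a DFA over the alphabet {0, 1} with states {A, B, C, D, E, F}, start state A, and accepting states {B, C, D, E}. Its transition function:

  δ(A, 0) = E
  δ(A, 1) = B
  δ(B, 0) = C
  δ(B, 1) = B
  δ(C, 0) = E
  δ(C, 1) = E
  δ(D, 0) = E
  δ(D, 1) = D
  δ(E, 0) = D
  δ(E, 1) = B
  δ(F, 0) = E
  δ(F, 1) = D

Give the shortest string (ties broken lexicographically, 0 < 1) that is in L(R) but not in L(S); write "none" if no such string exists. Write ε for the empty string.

Converting the expression R to a DFA (subset construction, then merging equivalent states) gives the minimal DFA with states {r0, r1, r2, r3, r4}, start state r0, accepting states {r4} and transitions r0: 0→r1, 1→r2; r1: 0→r3, 1→r2; r2: 0→r3, 1→r4; r3: 0→r3, 1→r3; r4: 0→r3, 1→r4.
Exploring the product automaton R × S from the start pair (r0, A), following both machines on each input symbol, reaches 8 state pairs: (r0, A), (r1, E), (r2, B), (r3, D), (r3, C), (r4, B), (r3, E), (r3, B).
R accepts in {r4} and S accepts in {B, C, D, E}. The reachable pairs whose R-component is accepting are (r4, B); in each of them the S-component is accepting too, so the product for L(R) \ L(S) (R-component accepting, S-component rejecting) has no reachable accepting pair and the difference is empty.
So every string accepted by R is also accepted by S: L(R) \ L(S) = ∅ and there is no such string.

none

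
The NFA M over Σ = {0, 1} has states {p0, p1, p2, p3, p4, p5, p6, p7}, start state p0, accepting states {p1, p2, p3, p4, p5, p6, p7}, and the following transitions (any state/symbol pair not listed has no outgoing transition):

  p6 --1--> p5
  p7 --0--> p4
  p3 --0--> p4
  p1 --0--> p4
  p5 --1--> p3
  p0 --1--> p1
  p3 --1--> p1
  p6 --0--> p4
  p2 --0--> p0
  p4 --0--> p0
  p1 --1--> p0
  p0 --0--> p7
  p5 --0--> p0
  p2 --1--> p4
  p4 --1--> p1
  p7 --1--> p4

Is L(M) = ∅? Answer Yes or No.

No

The string 0 is accepted: the run p0 → p7 ends in the accepting state p7.
Since at least one string is accepted, L(M) is not empty.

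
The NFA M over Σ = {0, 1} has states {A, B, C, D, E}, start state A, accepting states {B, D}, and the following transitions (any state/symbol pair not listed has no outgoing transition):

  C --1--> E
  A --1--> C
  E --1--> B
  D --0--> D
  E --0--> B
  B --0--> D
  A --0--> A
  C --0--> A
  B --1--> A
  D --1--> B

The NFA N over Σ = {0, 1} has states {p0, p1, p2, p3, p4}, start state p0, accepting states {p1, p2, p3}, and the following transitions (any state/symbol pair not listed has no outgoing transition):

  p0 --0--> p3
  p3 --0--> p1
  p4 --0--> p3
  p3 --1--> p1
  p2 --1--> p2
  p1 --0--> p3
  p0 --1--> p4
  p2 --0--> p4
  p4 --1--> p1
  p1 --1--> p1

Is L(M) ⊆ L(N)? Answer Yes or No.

Yes

Exploring the product automaton M × N from the start pair (A, p0), following both machines on each input symbol, reaches 10 state pairs: (A, p0), (A, p3), (C, p4), (A, p1), (C, p1), (E, p1), (B, p3), (B, p1), (D, p1), (D, p3).
M accepts in {B, D} and N accepts in {p1, p2, p3}. The reachable pairs whose M-component is accepting are (B, p3), (B, p1), (D, p1), (D, p3); in each of them the N-component is accepting too, so the product for L(M) \ L(N) (M-component accepting, N-component rejecting) has no reachable accepting pair and the difference is empty.
Hence every string in L(M) is also in L(N).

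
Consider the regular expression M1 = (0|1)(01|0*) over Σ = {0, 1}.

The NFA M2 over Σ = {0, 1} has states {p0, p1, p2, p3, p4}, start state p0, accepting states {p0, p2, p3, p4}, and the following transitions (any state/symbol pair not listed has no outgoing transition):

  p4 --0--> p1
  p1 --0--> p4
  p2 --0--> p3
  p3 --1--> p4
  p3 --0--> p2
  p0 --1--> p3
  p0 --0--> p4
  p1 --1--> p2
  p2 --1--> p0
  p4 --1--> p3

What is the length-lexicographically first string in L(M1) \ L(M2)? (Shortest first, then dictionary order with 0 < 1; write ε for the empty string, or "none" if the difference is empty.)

The string 00 is accepted by M1 but not by M2.
No shorter string lies in the difference, and 00 is the lexicographically first length-2 string in L(M1) \ L(M2).

00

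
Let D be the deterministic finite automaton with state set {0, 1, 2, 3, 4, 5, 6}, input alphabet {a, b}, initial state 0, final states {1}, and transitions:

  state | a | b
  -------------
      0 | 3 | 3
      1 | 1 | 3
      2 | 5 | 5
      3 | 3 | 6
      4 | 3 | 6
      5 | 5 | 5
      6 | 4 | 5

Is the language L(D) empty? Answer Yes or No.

Yes

The states reachable from the start state are {0, 3, 4, 5, 6}.
None of the accepting states {1} is reachable, so no string is accepted and L(D) = ∅.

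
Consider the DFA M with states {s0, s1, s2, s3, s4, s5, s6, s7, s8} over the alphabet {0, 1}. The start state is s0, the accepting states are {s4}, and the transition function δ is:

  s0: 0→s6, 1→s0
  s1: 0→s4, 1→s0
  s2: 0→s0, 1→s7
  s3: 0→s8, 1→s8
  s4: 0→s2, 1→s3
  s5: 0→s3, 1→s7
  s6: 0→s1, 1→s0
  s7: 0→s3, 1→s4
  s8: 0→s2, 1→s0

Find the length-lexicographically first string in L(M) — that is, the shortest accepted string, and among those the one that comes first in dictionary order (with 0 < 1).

000

A breadth-first search from s0 reaches an accepting state first via the path s0 → s6 → s1 → s4 on input 000.
No string of length < 3 is accepted (BFS exhausts all shorter strings without reaching an accepting state), and 000 is the lexicographically least accepting string of length 3.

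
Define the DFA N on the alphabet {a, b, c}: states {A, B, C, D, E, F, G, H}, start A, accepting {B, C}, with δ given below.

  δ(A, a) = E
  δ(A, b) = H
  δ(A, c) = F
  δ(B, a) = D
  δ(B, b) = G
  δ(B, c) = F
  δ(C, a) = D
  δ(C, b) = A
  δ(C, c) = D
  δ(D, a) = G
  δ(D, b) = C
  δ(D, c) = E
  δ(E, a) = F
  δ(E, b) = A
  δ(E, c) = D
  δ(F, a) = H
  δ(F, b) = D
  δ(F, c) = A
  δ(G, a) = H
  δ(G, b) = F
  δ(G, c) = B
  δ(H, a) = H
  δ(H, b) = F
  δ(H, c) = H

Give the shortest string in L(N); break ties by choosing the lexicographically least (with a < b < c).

acb

A breadth-first search from A reaches an accepting state first via the path A → E → D → C on input acb.
No string of length < 3 is accepted (BFS exhausts all shorter strings without reaching an accepting state), and acb is the lexicographically least accepting string of length 3.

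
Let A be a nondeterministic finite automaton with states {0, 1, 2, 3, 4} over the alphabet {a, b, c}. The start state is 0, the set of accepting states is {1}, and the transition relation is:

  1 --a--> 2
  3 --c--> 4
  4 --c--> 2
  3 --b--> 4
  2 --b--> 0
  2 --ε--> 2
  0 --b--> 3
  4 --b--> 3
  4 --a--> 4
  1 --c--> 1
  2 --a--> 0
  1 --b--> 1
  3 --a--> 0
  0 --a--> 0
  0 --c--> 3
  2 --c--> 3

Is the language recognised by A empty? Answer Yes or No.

The states reachable from the start state are {0, 2, 3, 4}.
None of the accepting states {1} is reachable, so no string is accepted and L(A) = ∅.

Yes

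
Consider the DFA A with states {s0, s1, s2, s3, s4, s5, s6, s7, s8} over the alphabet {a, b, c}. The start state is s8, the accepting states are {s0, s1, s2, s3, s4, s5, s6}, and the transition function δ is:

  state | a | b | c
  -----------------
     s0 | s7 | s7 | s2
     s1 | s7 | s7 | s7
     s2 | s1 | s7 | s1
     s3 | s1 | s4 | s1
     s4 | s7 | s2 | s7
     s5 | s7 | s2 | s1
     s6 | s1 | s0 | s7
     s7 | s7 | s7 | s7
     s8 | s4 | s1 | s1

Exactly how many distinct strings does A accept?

6

The useful subgraph on states {s1, s2, s4, s8} is acyclic, so L(A) is finite; the longest accepting path visits 4 useful states, giving maximum string length 3.
Counting accepting paths from s8 by length: 3 of length 1, 1 of length 2, 2 of length 3. Total 6.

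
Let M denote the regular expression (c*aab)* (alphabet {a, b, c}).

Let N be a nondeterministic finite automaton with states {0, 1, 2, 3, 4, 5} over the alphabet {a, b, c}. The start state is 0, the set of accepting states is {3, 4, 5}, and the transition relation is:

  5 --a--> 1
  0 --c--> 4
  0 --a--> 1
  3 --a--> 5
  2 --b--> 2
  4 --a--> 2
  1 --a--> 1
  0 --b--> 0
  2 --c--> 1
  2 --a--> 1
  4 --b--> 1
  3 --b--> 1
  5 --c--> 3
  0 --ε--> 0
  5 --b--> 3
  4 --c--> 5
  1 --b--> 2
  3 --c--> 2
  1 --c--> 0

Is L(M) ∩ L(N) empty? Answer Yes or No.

Converting the expression M to a DFA (subset construction, then merging equivalent states) gives the minimal DFA with states {m0, m1, m2, m3, m4}, start state m0, accepting states {m0} and transitions m0: a→m1, b→m2, c→m3; m1: a→m4, b→m2, c→m2; m2: a→m2, b→m2, c→m2; m3: a→m1, b→m2, c→m3; m4: a→m2, b→m0, c→m2.
Exploring the product automaton M × N from the start pair (m0, 0), following both machines on each input symbol, reaches 18 state pairs: (m0, 0), (m1, 1), (m2, 0), (m3, 4), (m4, 1), (m2, 2), (m2, 1), (m2, 4), (m1, 2), (m3, 5), (m0, 2), (m2, 5), (m2, 3), (m3, 3), (m3, 1), (m1, 5), (m3, 2), (m3, 0).
M accepts in {m0} and N accepts in {3, 4, 5}; no reachable pair has both components accepting, so no string drives both machines to acceptance simultaneously and L(M) ∩ L(N) = ∅.
So no string is accepted by both, and the intersection is empty.

Yes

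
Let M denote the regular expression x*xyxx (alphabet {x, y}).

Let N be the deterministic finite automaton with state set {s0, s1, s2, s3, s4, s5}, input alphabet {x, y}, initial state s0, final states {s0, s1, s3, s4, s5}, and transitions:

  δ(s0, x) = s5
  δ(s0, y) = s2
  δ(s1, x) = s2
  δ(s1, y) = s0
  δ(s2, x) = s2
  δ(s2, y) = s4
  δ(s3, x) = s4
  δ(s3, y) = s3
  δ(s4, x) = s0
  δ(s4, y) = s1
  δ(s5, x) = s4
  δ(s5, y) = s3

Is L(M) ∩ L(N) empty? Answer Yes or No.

No

The string xyxx is accepted by both M and N.
Hence L(M) ∩ L(N) ≠ ∅.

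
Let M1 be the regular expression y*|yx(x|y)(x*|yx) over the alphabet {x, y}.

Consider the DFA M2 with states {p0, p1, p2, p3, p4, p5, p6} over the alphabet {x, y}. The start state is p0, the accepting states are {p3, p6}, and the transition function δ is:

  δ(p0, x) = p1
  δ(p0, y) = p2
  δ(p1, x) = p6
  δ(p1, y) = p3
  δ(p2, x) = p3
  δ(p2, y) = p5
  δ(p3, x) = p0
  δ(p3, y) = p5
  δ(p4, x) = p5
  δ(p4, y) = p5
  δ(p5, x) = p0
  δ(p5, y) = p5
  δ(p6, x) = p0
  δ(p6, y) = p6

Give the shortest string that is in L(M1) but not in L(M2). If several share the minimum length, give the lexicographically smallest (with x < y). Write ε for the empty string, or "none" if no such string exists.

ε

The empty string ε is accepted by M1 but not by M2.
Since ε is the unique shortest string, it is the required witness.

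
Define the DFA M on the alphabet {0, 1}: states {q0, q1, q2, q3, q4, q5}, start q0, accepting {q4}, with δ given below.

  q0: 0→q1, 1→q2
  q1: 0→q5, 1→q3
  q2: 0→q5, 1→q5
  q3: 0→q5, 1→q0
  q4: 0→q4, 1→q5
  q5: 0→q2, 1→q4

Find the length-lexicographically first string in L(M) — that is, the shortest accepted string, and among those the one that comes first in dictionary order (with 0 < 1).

A breadth-first search from q0 reaches an accepting state first via the path q0 → q1 → q5 → q4 on input 001.
No string of length < 3 is accepted (BFS exhausts all shorter strings without reaching an accepting state), and 001 is the lexicographically least accepting string of length 3.

001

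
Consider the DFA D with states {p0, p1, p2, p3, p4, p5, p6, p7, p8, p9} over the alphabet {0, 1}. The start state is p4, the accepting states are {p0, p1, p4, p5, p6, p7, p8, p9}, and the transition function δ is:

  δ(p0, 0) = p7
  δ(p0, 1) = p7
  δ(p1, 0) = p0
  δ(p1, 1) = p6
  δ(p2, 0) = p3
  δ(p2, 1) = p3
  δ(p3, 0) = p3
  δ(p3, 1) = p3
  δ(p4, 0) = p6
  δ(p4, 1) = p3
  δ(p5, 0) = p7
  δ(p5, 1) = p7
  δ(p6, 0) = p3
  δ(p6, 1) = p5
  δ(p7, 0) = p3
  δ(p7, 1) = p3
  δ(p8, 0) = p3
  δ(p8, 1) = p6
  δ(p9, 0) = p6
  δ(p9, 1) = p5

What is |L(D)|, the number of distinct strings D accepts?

5

The useful subgraph on states {p4, p5, p6, p7} is acyclic, so L(D) is finite; the longest accepting path visits 4 useful states, giving maximum string length 3.
Counting accepting paths from p4 by length: 1 of length 0, 1 of length 1, 1 of length 2, 2 of length 3. Total 5.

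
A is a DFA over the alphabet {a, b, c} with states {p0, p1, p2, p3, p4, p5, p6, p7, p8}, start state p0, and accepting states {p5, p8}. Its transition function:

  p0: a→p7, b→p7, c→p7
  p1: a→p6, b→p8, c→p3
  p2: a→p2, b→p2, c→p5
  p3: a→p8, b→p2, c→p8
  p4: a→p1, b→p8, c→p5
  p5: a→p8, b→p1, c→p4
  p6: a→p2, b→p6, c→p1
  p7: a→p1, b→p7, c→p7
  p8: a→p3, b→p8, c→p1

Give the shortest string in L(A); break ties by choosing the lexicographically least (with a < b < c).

A breadth-first search from p0 reaches an accepting state first via the path p0 → p7 → p1 → p8 on input aab.
No string of length < 3 is accepted (BFS exhausts all shorter strings without reaching an accepting state), and aab is the lexicographically least accepting string of length 3.

aab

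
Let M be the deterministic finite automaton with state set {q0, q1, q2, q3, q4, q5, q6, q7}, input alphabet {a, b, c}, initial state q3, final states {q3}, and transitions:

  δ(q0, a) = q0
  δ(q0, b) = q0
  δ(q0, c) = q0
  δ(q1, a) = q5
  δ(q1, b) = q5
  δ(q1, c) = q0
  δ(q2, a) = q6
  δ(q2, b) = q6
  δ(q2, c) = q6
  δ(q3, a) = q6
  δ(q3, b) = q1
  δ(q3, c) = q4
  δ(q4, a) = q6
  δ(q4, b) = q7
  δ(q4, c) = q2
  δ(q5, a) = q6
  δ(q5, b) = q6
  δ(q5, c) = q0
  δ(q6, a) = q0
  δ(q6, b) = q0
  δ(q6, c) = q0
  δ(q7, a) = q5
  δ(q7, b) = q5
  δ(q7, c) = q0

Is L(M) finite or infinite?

The useful states (reachable from q3 and able to reach an accepting state) are {q3}.
Restricted to these states the transition graph has no cycle, so every accepting path has bounded length and L is finite.

finite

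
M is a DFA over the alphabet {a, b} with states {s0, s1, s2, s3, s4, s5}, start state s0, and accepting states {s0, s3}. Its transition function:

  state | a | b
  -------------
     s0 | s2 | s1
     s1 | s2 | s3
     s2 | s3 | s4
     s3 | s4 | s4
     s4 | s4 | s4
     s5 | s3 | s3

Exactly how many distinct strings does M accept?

The useful subgraph on states {s0, s1, s2, s3} is acyclic, so L(M) is finite; the longest accepting path visits 4 useful states, giving maximum string length 3.
Counting accepting paths from s0 by length: 1 of length 0, 2 of length 2, 1 of length 3. Total 4.

4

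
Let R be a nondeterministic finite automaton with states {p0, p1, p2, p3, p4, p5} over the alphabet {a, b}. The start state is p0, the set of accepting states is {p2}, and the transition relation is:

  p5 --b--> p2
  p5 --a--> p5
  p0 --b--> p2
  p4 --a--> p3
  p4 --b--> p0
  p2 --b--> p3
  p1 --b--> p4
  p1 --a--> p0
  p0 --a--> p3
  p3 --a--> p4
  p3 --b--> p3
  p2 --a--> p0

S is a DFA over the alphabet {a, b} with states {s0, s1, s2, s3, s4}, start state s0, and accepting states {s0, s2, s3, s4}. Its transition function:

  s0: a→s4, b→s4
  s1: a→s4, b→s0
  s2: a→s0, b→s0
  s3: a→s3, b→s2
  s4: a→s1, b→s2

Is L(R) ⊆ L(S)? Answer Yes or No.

Exploring the product automaton R × S from the start pair (p0, s0), following both machines on each input symbol, reaches 14 state pairs: (p0, s0), (p3, s4), (p2, s4), (p4, s1), (p3, s2), (p0, s1), (p4, s0), (p3, s0), (p2, s0), (p0, s4), (p4, s4), (p3, s1), (p2, s2), (p0, s2).
R accepts in {p2} and S accepts in {s0, s2, s3, s4}. The reachable pairs whose R-component is accepting are (p2, s4), (p2, s0), (p2, s2); in each of them the S-component is accepting too, so the product for L(R) \ L(S) (R-component accepting, S-component rejecting) has no reachable accepting pair and the difference is empty.
Hence every string in L(R) is also in L(S).

Yes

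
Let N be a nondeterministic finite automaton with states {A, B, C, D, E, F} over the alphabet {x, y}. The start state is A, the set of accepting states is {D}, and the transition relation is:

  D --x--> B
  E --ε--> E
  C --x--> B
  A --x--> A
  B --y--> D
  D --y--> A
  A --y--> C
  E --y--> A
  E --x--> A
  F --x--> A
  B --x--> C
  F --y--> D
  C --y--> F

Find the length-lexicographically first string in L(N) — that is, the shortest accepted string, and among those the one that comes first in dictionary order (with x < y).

yxy

A breadth-first search from A reaches an accepting state first via the path A → C → B → D on input yxy.
No string of length < 3 is accepted (BFS exhausts all shorter strings without reaching an accepting state), and yxy is the lexicographically least accepting string of length 3.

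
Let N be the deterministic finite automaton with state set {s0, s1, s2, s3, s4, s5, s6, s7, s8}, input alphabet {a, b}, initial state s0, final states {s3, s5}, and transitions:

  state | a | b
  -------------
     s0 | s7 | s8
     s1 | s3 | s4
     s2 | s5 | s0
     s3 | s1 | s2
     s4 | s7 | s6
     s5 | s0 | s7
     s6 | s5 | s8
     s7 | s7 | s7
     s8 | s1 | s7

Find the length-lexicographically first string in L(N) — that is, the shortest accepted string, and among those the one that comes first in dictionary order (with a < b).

baa

A breadth-first search from s0 reaches an accepting state first via the path s0 → s8 → s1 → s3 on input baa.
No string of length < 3 is accepted (BFS exhausts all shorter strings without reaching an accepting state), and baa is the lexicographically least accepting string of length 3.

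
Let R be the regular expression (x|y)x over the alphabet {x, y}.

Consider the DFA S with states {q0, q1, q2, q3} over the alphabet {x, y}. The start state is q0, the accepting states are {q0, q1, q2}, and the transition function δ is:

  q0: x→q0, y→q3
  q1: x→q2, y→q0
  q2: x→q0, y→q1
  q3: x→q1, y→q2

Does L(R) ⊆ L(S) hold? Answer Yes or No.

Yes

Converting the expression R to a DFA (subset construction, then merging equivalent states) gives the minimal DFA with states {r0, r1, r2, r3}, start state r0, accepting states {r2} and transitions r0: x→r1, y→r1; r1: x→r2, y→r3; r2: x→r3, y→r3; r3: x→r3, y→r3.
Exploring the product automaton R × S from the start pair (r0, q0), following both machines on each input symbol, reaches 9 state pairs: (r0, q0), (r1, q0), (r1, q3), (r2, q0), (r3, q3), (r2, q1), (r3, q2), (r3, q0), (r3, q1).
R accepts in {r2} and S accepts in {q0, q1, q2}. The reachable pairs whose R-component is accepting are (r2, q0), (r2, q1); in each of them the S-component is accepting too, so the product for L(R) \ L(S) (R-component accepting, S-component rejecting) has no reachable accepting pair and the difference is empty.
Hence every string in L(R) is also in L(S).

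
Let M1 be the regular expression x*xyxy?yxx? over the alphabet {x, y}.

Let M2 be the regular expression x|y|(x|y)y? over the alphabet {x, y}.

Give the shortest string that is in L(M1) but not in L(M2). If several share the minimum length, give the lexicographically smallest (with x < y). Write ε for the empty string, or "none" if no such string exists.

xyxyx

The string xyxyx is accepted by M1 but not by M2.
No shorter string lies in the difference, and xyxyx is the lexicographically first length-5 string in L(M1) \ L(M2).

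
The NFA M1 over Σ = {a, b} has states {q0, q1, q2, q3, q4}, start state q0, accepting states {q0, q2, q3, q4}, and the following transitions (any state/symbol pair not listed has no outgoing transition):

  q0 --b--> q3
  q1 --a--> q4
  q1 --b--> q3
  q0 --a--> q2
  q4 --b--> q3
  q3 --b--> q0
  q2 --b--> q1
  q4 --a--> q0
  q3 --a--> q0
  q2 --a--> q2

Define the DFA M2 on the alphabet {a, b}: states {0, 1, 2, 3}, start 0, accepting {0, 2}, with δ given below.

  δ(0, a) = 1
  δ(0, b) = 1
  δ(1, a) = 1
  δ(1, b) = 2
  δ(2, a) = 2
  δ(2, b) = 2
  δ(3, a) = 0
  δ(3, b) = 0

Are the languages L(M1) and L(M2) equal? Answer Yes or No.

The string a is accepted by M1 but rejected by M2.
So L(M1) ≠ L(M2).

No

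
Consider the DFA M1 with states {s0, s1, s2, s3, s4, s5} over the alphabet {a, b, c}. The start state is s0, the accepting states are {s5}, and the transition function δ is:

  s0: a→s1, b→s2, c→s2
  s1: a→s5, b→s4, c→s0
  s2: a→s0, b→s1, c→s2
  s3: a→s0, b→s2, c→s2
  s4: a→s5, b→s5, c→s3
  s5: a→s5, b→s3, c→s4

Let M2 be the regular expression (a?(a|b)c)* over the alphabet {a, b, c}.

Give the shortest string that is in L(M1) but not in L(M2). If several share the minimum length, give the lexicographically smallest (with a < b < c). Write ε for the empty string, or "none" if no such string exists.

The string aa is accepted by M1 but not by M2.
No shorter string lies in the difference, and aa is the lexicographically first length-2 string in L(M1) \ L(M2).

aa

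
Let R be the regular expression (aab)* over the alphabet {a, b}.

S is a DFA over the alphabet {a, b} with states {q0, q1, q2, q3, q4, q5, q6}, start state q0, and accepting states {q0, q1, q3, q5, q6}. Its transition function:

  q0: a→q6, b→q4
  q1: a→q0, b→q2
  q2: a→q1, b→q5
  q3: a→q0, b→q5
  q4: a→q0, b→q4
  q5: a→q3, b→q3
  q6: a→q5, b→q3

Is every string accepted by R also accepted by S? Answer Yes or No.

Converting the expression R to a DFA (subset construction, then merging equivalent states) gives the minimal DFA with states {r0, r1, r2, r3}, start state r0, accepting states {r0} and transitions r0: a→r1, b→r2; r1: a→r3, b→r2; r2: a→r2, b→r2; r3: a→r2, b→r0.
Exploring the product automaton R × S from the start pair (r0, q0), following both machines on each input symbol, reaches 11 state pairs: (r0, q0), (r1, q6), (r2, q4), (r3, q5), (r2, q3), (r2, q0), (r0, q3), (r2, q5), (r2, q6), (r1, q0), (r3, q6).
R accepts in {r0} and S accepts in {q0, q1, q3, q5, q6}. The reachable pairs whose R-component is accepting are (r0, q0), (r0, q3); in each of them the S-component is accepting too, so the product for L(R) \ L(S) (R-component accepting, S-component rejecting) has no reachable accepting pair and the difference is empty.
Hence every string in L(R) is also in L(S).

Yes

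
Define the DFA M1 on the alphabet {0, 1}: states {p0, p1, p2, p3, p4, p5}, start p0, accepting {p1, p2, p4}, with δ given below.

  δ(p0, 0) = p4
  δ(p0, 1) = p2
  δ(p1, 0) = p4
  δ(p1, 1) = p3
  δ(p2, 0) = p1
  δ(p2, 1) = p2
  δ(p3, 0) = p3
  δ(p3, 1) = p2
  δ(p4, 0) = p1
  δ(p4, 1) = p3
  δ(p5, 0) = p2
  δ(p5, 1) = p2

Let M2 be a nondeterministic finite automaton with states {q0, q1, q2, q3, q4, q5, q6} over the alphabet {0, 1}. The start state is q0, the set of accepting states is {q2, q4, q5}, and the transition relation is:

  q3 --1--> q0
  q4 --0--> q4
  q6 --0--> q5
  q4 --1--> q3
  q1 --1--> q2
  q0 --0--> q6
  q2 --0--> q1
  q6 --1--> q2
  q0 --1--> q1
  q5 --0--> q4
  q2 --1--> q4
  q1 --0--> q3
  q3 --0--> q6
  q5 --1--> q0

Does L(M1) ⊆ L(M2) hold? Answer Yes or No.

No

The string 0 is in L(M1) but not in L(M2).
So L(M1) ⊄ L(M2).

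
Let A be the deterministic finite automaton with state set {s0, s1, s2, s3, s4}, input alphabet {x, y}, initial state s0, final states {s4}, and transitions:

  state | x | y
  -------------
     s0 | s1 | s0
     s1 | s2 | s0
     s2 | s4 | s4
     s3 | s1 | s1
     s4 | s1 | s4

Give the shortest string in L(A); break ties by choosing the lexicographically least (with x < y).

xxx

A breadth-first search from s0 reaches an accepting state first via the path s0 → s1 → s2 → s4 on input xxx.
No string of length < 3 is accepted (BFS exhausts all shorter strings without reaching an accepting state), and xxx is the lexicographically least accepting string of length 3.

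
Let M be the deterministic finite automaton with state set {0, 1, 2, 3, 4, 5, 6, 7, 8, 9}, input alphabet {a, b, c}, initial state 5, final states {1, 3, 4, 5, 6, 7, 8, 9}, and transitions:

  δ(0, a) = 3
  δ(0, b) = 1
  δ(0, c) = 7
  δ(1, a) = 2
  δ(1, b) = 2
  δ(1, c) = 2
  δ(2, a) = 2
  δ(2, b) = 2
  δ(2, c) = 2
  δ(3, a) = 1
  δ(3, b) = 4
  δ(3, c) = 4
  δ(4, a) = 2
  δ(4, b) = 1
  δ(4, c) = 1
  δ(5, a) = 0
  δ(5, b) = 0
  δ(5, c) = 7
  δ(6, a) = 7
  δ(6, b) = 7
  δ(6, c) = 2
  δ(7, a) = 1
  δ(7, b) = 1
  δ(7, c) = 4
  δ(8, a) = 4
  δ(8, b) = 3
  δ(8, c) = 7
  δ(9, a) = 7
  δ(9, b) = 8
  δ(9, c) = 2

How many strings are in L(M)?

37

The useful subgraph on states {0, 1, 3, 4, 5, 7} is acyclic, so L(M) is finite; the longest accepting path visits 5 useful states, giving maximum string length 4.
Counting accepting paths from 5 by length: 1 of length 0, 1 of length 1, 9 of length 2, 14 of length 3, 12 of length 4. Total 37.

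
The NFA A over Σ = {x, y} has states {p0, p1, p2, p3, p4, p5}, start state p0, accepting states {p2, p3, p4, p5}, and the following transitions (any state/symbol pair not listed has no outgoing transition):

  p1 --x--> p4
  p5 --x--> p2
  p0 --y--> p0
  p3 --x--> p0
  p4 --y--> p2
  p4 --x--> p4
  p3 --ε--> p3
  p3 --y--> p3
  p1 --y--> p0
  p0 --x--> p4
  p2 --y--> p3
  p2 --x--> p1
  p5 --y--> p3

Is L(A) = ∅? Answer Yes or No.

The string x is accepted: the run p0 → p4 ends in the accepting state p4.
Since at least one string is accepted, L(A) is not empty.

No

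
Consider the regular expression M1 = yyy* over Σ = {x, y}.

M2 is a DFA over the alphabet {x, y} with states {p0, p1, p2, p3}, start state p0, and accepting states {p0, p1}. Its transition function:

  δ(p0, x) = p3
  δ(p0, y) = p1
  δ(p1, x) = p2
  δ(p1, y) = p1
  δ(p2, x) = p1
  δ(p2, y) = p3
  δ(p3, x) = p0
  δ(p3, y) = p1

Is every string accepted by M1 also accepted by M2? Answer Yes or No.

Converting the expression M1 to a DFA (subset construction, then merging equivalent states) gives the minimal DFA with states {r0, r1, r2, r3}, start state r0, accepting states {r3} and transitions r0: x→r1, y→r2; r1: x→r1, y→r1; r2: x→r1, y→r3; r3: x→r1, y→r3.
Exploring the product automaton M1 × M2 from the start pair (r0, p0), following both machines on each input symbol, reaches 7 state pairs: (r0, p0), (r1, p3), (r2, p1), (r1, p0), (r1, p1), (r1, p2), (r3, p1).
M1 accepts in {r3} and M2 accepts in {p0, p1}. The reachable pairs whose M1-component is accepting are (r3, p1); in each of them the M2-component is accepting too, so the product for L(M1) \ L(M2) (M1-component accepting, M2-component rejecting) has no reachable accepting pair and the difference is empty.
Hence every string in L(M1) is also in L(M2).

Yes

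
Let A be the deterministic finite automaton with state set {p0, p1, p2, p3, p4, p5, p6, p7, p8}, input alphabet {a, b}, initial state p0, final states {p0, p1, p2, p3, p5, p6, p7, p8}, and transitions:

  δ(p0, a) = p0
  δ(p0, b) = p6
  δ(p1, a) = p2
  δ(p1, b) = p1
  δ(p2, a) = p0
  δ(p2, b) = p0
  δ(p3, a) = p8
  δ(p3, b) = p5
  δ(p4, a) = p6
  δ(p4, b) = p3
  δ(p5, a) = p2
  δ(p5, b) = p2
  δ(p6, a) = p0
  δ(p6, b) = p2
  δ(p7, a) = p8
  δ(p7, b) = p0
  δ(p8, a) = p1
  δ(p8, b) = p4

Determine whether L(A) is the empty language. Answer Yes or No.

No

The empty string ε is accepted: the run p0 ends in the accepting state p0.
Since at least one string is accepted, L(A) is not empty.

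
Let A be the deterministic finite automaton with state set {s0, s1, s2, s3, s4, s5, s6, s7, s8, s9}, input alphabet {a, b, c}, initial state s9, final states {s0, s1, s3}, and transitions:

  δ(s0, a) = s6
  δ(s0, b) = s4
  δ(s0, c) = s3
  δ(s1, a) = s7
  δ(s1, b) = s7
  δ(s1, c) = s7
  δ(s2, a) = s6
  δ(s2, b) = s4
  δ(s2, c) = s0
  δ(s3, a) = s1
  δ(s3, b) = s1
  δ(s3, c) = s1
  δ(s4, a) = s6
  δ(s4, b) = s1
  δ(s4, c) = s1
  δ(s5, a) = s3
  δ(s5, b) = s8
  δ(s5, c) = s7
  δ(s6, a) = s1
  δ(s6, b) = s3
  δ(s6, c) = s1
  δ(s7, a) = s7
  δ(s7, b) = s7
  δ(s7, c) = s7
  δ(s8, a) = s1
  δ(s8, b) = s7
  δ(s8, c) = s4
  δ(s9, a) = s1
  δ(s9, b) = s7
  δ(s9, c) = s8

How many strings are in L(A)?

The useful subgraph on states {s1, s3, s4, s6, s8, s9} is acyclic, so L(A) is finite; the longest accepting path visits 6 useful states, giving maximum string length 5.
Counting accepting paths from s9 by length: 1 of length 1, 1 of length 2, 2 of length 3, 3 of length 4, 3 of length 5. Total 10.

10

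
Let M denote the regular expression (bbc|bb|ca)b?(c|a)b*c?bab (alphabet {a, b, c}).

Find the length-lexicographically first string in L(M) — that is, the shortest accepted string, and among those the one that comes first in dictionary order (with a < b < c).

By inspection of the expression, no string of length less than 6 matches, and bbabab is the lexicographically first match of length 6.

bbabab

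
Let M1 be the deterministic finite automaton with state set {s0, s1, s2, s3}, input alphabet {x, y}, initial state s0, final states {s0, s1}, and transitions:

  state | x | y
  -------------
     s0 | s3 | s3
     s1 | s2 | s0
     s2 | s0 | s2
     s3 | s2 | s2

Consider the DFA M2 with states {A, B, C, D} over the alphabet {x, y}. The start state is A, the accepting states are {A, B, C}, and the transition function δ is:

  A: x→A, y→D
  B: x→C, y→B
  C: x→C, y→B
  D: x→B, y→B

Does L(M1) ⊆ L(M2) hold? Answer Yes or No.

Exploring the product automaton M1 × M2 from the start pair (s0, A), following both machines on each input symbol, reaches 11 state pairs: (s0, A), (s3, A), (s3, D), (s2, A), (s2, D), (s2, B), (s0, B), (s0, C), (s3, C), (s3, B), (s2, C).
M1 accepts in {s0, s1} and M2 accepts in {A, B, C}. The reachable pairs whose M1-component is accepting are (s0, A), (s0, B), (s0, C); in each of them the M2-component is accepting too, so the product for L(M1) \ L(M2) (M1-component accepting, M2-component rejecting) has no reachable accepting pair and the difference is empty.
Hence every string in L(M1) is also in L(M2).

Yes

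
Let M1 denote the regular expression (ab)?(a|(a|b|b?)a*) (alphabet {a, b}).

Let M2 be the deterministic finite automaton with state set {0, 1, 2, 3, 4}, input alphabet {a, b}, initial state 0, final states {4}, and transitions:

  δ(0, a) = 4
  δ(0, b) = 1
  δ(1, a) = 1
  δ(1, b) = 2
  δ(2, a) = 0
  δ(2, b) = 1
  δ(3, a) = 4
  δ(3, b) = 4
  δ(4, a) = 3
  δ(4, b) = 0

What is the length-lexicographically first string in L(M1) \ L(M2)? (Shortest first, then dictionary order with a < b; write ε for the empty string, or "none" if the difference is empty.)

The empty string ε is accepted by M1 but not by M2.
Since ε is the unique shortest string, it is the required witness.

ε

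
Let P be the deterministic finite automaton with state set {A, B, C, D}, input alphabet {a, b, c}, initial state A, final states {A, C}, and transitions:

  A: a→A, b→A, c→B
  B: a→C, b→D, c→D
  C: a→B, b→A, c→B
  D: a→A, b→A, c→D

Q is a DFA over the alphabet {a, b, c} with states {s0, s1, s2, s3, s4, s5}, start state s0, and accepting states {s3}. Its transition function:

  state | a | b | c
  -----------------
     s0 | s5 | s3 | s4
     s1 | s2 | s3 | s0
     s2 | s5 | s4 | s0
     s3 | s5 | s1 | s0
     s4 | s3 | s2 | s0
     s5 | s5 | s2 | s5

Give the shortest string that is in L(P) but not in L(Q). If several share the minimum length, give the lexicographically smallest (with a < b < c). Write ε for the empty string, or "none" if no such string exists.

The empty string ε is accepted by P but not by Q.
Since ε is the unique shortest string, it is the required witness.

ε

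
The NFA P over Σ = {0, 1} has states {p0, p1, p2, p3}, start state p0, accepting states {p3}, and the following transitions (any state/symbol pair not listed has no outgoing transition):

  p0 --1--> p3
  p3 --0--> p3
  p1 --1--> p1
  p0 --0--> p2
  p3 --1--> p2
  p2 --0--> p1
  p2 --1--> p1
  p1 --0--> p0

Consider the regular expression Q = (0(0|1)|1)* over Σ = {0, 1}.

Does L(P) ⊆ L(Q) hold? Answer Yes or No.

The string 10 is in L(P) but not in L(Q).
So L(P) ⊄ L(Q).

No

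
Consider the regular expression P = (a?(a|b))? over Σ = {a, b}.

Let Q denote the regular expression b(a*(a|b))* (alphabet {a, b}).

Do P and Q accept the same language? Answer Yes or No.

No

The empty string ε is accepted by P but rejected by Q.
So L(P) ≠ L(Q).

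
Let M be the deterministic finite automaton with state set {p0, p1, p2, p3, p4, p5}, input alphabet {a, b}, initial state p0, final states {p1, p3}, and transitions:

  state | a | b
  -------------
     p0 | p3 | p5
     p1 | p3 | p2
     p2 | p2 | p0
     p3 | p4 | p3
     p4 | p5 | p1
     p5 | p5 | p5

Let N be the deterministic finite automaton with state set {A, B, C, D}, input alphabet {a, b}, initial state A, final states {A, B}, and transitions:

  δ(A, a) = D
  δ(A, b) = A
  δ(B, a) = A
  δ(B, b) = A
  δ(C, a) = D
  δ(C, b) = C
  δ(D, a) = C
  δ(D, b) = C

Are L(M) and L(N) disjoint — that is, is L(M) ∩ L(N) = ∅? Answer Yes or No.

Yes

Exploring the product automaton M × N from the start pair (p0, A), following both machines on each input symbol, reaches 12 state pairs: (p0, A), (p3, D), (p5, A), (p4, C), (p3, C), (p5, D), (p1, C), (p4, D), (p5, C), (p2, C), (p2, D), (p0, C).
M accepts in {p1, p3} and N accepts in {A, B}; no reachable pair has both components accepting, so no string drives both machines to acceptance simultaneously and L(M) ∩ L(N) = ∅.
So no string is accepted by both, and the intersection is empty.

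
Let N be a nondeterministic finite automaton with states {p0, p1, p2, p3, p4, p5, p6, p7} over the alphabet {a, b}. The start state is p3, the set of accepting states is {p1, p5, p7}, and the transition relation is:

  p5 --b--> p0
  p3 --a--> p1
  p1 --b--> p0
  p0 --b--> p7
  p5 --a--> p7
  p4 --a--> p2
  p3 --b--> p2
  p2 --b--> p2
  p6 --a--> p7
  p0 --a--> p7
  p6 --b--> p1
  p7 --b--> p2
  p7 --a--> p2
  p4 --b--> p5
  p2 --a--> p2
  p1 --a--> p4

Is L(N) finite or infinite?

finite

The useful states (reachable from p3 and able to reach an accepting state) are {p0, p1, p3, p4, p5, p7}.
Restricted to these states the transition graph has no cycle, so every accepting path has bounded length and L is finite.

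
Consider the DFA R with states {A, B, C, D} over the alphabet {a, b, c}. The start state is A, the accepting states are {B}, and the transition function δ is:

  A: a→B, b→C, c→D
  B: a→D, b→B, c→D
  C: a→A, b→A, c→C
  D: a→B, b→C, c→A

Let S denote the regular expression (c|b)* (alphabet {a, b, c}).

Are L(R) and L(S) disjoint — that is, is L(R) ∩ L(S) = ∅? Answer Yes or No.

Converting the expression S to a DFA (subset construction, then merging equivalent states) gives the minimal DFA with states {s0, s1}, start state s0, accepting states {s0} and transitions s0: a→s1, b→s0, c→s0; s1: a→s1, b→s1, c→s1.
Exploring the product automaton R × S from the start pair (A, s0), following both machines on each input symbol, reaches 7 state pairs: (A, s0), (B, s1), (C, s0), (D, s0), (D, s1), (A, s1), (C, s1).
R accepts in {B} and S accepts in {s0}; no reachable pair has both components accepting, so no string drives both machines to acceptance simultaneously and L(R) ∩ L(S) = ∅.
So no string is accepted by both, and the intersection is empty.

Yes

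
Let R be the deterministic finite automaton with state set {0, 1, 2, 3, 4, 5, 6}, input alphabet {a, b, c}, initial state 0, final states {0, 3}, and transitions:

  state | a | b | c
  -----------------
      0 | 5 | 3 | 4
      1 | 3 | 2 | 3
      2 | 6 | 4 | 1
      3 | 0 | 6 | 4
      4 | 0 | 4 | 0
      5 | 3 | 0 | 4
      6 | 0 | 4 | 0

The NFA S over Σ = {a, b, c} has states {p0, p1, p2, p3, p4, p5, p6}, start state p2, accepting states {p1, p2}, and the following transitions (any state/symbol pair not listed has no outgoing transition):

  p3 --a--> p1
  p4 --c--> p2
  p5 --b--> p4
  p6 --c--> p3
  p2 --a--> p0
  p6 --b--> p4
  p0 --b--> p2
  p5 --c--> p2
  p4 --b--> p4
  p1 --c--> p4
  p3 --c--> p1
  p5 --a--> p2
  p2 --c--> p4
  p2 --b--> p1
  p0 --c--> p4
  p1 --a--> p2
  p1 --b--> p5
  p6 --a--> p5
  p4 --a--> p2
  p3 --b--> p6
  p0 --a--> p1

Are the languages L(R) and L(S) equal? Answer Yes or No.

Yes

Exploring the product automaton R × S from the start pair (0, p2), following both machines on each input symbol, reaches 5 state pairs: (0, p2), (5, p0), (3, p1), (4, p4), (6, p5).
R accepts in {0, 3} and S accepts in {p1, p2}. In every reachable pair the two components are either both accepting — (0, p2), (3, p1) — or both non-accepting, so no string is accepted by exactly one of the machines: L(R) \ L(S) and L(S) \ L(R) are both empty.
Hence every string is accepted by R iff it is accepted by S, and the two languages coincide.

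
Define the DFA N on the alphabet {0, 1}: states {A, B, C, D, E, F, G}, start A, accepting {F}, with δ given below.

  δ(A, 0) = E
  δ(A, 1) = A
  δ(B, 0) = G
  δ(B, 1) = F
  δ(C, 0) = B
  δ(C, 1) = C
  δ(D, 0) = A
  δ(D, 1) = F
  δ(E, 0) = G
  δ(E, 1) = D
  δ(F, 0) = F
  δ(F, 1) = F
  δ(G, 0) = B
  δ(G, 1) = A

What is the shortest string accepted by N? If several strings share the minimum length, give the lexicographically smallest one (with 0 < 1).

A breadth-first search from A reaches an accepting state first via the path A → E → D → F on input 011.
No string of length < 3 is accepted (BFS exhausts all shorter strings without reaching an accepting state), and 011 is the lexicographically least accepting string of length 3.

011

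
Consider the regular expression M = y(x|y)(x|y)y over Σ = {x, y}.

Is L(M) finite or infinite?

finite

The expression contains no Kleene star (every subexpression denotes a finite set), so L(M) is finite.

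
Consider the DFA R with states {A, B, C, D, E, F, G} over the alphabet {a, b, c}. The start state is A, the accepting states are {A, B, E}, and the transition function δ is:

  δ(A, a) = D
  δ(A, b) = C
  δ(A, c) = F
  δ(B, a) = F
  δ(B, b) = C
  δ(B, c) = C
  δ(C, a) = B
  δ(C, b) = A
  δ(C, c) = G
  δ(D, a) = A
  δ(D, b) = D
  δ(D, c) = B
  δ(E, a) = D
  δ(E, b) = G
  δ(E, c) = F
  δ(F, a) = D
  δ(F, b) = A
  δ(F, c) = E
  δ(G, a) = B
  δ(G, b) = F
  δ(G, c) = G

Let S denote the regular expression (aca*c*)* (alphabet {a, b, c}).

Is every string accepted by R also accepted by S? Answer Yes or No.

The string aa is in L(R) but not in L(S).
So L(R) ⊄ L(S).

No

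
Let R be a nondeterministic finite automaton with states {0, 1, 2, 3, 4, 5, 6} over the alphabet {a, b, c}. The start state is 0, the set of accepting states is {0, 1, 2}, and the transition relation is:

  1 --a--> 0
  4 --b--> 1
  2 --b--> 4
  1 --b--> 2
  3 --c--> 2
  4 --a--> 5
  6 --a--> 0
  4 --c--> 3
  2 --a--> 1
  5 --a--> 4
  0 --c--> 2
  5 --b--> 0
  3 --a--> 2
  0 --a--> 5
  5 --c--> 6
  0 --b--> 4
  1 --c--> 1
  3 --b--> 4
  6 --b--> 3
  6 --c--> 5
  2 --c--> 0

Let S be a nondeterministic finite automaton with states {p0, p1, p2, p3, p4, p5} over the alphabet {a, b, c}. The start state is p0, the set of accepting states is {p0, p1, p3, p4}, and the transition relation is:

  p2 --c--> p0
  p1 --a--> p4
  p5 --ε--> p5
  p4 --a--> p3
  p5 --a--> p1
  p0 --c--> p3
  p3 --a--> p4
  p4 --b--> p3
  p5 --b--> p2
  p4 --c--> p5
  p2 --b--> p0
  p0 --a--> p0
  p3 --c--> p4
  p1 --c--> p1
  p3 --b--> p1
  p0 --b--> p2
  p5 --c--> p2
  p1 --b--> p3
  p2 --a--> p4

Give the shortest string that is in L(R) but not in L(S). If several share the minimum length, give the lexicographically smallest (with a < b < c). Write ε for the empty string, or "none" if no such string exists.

ab

The string ab is accepted by R but not by S.
No shorter string lies in the difference, and ab is the lexicographically first length-2 string in L(R) \ L(S).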